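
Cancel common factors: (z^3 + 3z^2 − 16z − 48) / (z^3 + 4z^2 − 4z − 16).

(z^2 − z − 12)/(z^2 − 4)

Repeated division with remainder:
  z^3 + 3z^2 − 16z − 48 = (z^3 + 4z^2 − 4z − 16) + (−z^2 − 12z − 32)
  z^3 + 4z^2 − 4z − 16 = (−z + 8)(−z^2 − 12z − 32) + (60z + 240)
  −z^2 − 12z − 32 = (−(1/60)z − 2/15)(60z + 240) + (0)
Last nonzero remainder: 60z + 240. Dividing through by 60 gives the monic gcd z + 4.
Cancel z + 4 from numerator and denominator to get the reduced form.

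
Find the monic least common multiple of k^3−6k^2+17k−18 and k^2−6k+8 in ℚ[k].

By polynomial division,
  k^3−6k^2+17k−18 = (k)(k^2−6k+8) + (9k−18)
  k^2−6k+8 = ((1/9)k−4/9)(9k−18) + (0)
Last nonzero remainder: 9k−18. Dividing through by 9 gives the monic gcd k−2.
Then lcm(f, g) = f·g / gcd(f, g); expanding and making the result monic gives the answer.

k^4−10k^3+41k^2−86k+72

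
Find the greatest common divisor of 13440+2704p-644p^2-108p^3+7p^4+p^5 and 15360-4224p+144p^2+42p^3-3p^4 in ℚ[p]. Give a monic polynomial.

By polynomial division,
  p^5+7p^4-108p^3-644p^2+2704p+13440 = (-(1/3)p-7)(-3p^4+42p^3+144p^2-4224p+15360) + (234p^3-1044p^2-21744p+120960)
  -3p^4+42p^3+144p^2-4224p+15360 = (-(1/78)p+62/507)(234p^3-1044p^2-21744p+120960) + (-(1200/169)p^2-(2400/169)p+96000/169)
  234p^3-1044p^2-21744p+120960 = (-(6591/200)p+10647/50)(-(1200/169)p^2-(2400/169)p+96000/169) + (0)
Last nonzero remainder: -(1200/169)p^2-(2400/169)p+96000/169. Dividing through by -1200/169 gives the monic gcd p^2+2p-80.

-80+2p+p^2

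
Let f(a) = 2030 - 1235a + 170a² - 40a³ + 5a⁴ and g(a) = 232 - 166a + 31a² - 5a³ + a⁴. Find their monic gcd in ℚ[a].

-58 + 27a - a² + a³

Euclidean algorithm in ℚ[a]:
  5a⁴ - 40a³ + 170a² - 1235a + 2030 = (5)(a⁴ - 5a³ + 31a² - 166a + 232) + (-15a³ + 15a² - 405a + 870)
  a⁴ - 5a³ + 31a² - 166a + 232 = (-(1/15)a + 4/15)(-15a³ + 15a² - 405a + 870) + (0)
Last nonzero remainder: -15a³ + 15a² - 405a + 870. Dividing through by -15 gives the monic gcd a³ - a² + 27a - 58.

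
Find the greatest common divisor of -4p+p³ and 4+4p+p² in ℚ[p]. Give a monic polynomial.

2+p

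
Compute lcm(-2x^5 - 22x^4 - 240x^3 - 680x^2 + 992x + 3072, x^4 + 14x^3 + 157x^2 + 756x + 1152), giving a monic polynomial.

Repeated division with remainder:
  -2x^5 - 22x^4 - 240x^3 - 680x^2 + 992x + 3072 = (-2x + 6)(x^4 + 14x^3 + 157x^2 + 756x + 1152) + (-10x^3 - 110x^2 - 1240x - 3840)
  x^4 + 14x^3 + 157x^2 + 756x + 1152 = (-(1/10)x - 3/10)(-10x^3 - 110x^2 - 1240x - 3840) + (0)
Last nonzero remainder: -10x^3 - 110x^2 - 1240x - 3840. Dividing through by -10 gives the monic gcd x^3 + 11x^2 + 124x + 384.
Then lcm(f, g) = f·g / gcd(f, g); expanding and making the result monic gives the answer.

x^6 + 14x^5 + 153x^4 + 700x^3 + 524x^2 - 3024x - 4608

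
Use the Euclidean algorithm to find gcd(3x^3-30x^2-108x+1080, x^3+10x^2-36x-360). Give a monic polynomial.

x^2-36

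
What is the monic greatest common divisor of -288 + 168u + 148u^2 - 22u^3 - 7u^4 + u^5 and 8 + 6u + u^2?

8 + 6u + u^2

Euclidean algorithm in ℚ[u]:
  u^5 - 7u^4 - 22u^3 + 148u^2 + 168u - 288 = (u^3 - 13u^2 + 48u - 36)(u^2 + 6u + 8) + (0)
The last nonzero remainder u^2 + 6u + 8 is already monic.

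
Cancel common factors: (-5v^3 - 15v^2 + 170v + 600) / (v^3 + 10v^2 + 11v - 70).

Apply the Euclidean algorithm:
  -5v^3 - 15v^2 + 170v + 600 = (-5)(v^3 + 10v^2 + 11v - 70) + (35v^2 + 225v + 250)
  v^3 + 10v^2 + 11v - 70 = ((1/35)v + 5/49)(35v^2 + 225v + 250) + (-(936/49)v - 4680/49)
  35v^2 + 225v + 250 = (-(1715/936)v - 1225/468)(-(936/49)v - 4680/49) + (0)
Last nonzero remainder: -(936/49)v - 4680/49. Dividing through by -936/49 gives the monic gcd v + 5.
Cancel v + 5 from numerator and denominator to get the reduced form.

(-5v^2 + 10v + 120)/(v^2 + 5v - 14)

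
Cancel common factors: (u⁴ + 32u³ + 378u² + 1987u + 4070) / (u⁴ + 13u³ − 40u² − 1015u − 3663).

(u + 10)/(u − 9)

By polynomial division,
  u⁴ + 32u³ + 378u² + 1987u + 4070 = (u⁴ + 13u³ − 40u² − 1015u − 3663) + (19u³ + 418u² + 3002u + 7733)
  u⁴ + 13u³ − 40u² − 1015u − 3663 = ((1/19)u − 9/19)(19u³ + 418u² + 3002u + 7733) + (0)
Last nonzero remainder: 19u³ + 418u² + 3002u + 7733. Dividing through by 19 gives the monic gcd u³ + 22u² + 158u + 407.
Cancel u³ + 22u² + 158u + 407 from numerator and denominator to get the reduced form.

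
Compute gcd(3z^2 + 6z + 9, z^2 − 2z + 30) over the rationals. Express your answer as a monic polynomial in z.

Euclidean algorithm in ℚ[z]:
  3z^2 + 6z + 9 = (3)(z^2 − 2z + 30) + (12z − 81)
  z^2 − 2z + 30 = ((1/12)z + 19/48)(12z − 81) + (993/16)
  12z − 81 = ((64/331)z − 432/331)(993/16) + (0)
The last nonzero remainder is the constant 993/16, so the polynomials are coprime and gcd = 1.

1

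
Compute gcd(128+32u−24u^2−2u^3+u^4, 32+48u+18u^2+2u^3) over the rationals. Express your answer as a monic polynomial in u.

4+u

By polynomial division,
  u^4−2u^3−24u^2+32u+128 = ((1/2)u−11/2)(2u^3+18u^2+48u+32) + (51u^2+280u+304)
  2u^3+18u^2+48u+32 = ((2/51)u+358/2601)(51u^2+280u+304) + (−(6400/2601)u−25600/2601)
  51u^2+280u+304 = (−(132651/6400)u−49419/1600)(−(6400/2601)u−25600/2601) + (0)
Last nonzero remainder: −(6400/2601)u−25600/2601. Dividing through by −6400/2601 gives the monic gcd u+4.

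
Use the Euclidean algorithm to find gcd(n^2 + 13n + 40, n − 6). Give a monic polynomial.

1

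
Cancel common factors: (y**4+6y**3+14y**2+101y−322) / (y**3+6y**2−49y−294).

(y**3−y**2+21y−46)/(y**2−y−42)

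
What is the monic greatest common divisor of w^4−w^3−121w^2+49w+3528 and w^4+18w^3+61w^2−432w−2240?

w^2+15w+56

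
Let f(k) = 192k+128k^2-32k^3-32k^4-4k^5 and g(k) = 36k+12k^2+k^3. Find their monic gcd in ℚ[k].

By polynomial division,
  -4k^5-32k^4-32k^3+128k^2+192k = (-4k^2+16k-80)(k^3+12k^2+36k) + (512k^2+3072k)
  k^3+12k^2+36k = ((1/512)k+3/256)(512k^2+3072k) + (0)
Last nonzero remainder: 512k^2+3072k. Dividing through by 512 gives the monic gcd k^2+6k.

6k+k^2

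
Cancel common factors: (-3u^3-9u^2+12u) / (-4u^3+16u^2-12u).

(3u+12)/(4u-12)

By polynomial division,
  -3u^3-9u^2+12u = (3/4)(-4u^3+16u^2-12u) + (-21u^2+21u)
  -4u^3+16u^2-12u = ((4/21)u-4/7)(-21u^2+21u) + (0)
Last nonzero remainder: -21u^2+21u. Dividing through by -21 gives the monic gcd u^2-u.
Cancel u^2-u from numerator and denominator to get the reduced form.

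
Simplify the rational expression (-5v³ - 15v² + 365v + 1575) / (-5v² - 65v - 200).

(v² - 2v - 63)/(v + 8)

Euclidean algorithm in ℚ[v]:
  -5v³ - 15v² + 365v + 1575 = (v - 10)(-5v² - 65v - 200) + (-85v - 425)
  -5v² - 65v - 200 = ((1/17)v + 8/17)(-85v - 425) + (0)
Last nonzero remainder: -85v - 425. Dividing through by -85 gives the monic gcd v + 5.
Cancel v + 5 from numerator and denominator to get the reduced form.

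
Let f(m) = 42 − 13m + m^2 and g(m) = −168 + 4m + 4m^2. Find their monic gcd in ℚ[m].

By polynomial division,
  m^2 − 13m + 42 = (1/4)(4m^2 + 4m − 168) + (−14m + 84)
  4m^2 + 4m − 168 = (−(2/7)m − 2)(−14m + 84) + (0)
Last nonzero remainder: −14m + 84. Dividing through by −14 gives the monic gcd m − 6.

−6 + m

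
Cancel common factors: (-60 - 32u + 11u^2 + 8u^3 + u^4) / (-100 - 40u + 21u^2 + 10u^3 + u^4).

By polynomial division,
  u^4 + 8u^3 + 11u^2 - 32u - 60 = (u^4 + 10u^3 + 21u^2 - 40u - 100) + (-2u^3 - 10u^2 + 8u + 40)
  u^4 + 10u^3 + 21u^2 - 40u - 100 = (-(1/2)u - 5/2)(-2u^3 - 10u^2 + 8u + 40) + (0)
Last nonzero remainder: -2u^3 - 10u^2 + 8u + 40. Dividing through by -2 gives the monic gcd u^3 + 5u^2 - 4u - 20.
Cancel u^3 + 5u^2 - 4u - 20 from numerator and denominator to get the reduced form.

(3 + u)/(5 + u)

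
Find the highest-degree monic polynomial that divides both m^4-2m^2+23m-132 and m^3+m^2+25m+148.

Euclidean algorithm in ℚ[m]:
  m^4-2m^2+23m-132 = (m-1)(m^3+m^2+25m+148) + (-26m^2-100m+16)
  m^3+m^2+25m+148 = (-(1/26)m+37/338)(-26m^2-100m+16) + ((6179/169)m+24716/169)
  -26m^2-100m+16 = (-(4394/6179)m+676/6179)((6179/169)m+24716/169) + (0)
Last nonzero remainder: (6179/169)m+24716/169. Dividing through by 6179/169 gives the monic gcd m+4.

m+4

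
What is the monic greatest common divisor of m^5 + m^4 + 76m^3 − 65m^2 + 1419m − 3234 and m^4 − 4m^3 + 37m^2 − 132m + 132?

By polynomial division,
  m^5 + m^4 + 76m^3 − 65m^2 + 1419m − 3234 = (m + 5)(m^4 − 4m^3 + 37m^2 − 132m + 132) + (59m^3 − 118m^2 + 1947m − 3894)
  m^4 − 4m^3 + 37m^2 − 132m + 132 = ((1/59)m − 2/59)(59m^3 − 118m^2 + 1947m − 3894) + (0)
Last nonzero remainder: 59m^3 − 118m^2 + 1947m − 3894. Dividing through by 59 gives the monic gcd m^3 − 2m^2 + 33m − 66.

m^3 − 2m^2 + 33m − 66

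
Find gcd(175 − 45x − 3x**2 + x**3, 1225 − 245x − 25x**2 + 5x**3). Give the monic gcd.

−35 + 2x + x**2

By polynomial division,
  x**3 − 3x**2 − 45x + 175 = (1/5)(5x**3 − 25x**2 − 245x + 1225) + (2x**2 + 4x − 70)
  5x**3 − 25x**2 − 245x + 1225 = ((5/2)x − 35/2)(2x**2 + 4x − 70) + (0)
Last nonzero remainder: 2x**2 + 4x − 70. Dividing through by 2 gives the monic gcd x**2 + 2x − 35.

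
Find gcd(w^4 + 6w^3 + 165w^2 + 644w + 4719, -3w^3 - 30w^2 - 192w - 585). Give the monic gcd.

w^2 + 5w + 39

By polynomial division,
  w^4 + 6w^3 + 165w^2 + 644w + 4719 = (-(1/3)w + 4/3)(-3w^3 - 30w^2 - 192w - 585) + (141w^2 + 705w + 5499)
  -3w^3 - 30w^2 - 192w - 585 = (-(1/47)w - 5/47)(141w^2 + 705w + 5499) + (0)
Last nonzero remainder: 141w^2 + 705w + 5499. Dividing through by 141 gives the monic gcd w^2 + 5w + 39.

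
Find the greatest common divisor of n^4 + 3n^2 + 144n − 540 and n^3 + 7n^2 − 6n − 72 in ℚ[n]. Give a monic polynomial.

n^2 + 3n − 18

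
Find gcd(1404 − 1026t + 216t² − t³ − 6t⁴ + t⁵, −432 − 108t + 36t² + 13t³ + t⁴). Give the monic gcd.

−18 + 3t + t²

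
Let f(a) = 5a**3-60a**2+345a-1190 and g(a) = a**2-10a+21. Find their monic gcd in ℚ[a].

a-7

Euclidean algorithm in ℚ[a]:
  5a**3-60a**2+345a-1190 = (5a-10)(a**2-10a+21) + (140a-980)
  a**2-10a+21 = ((1/140)a-3/140)(140a-980) + (0)
Last nonzero remainder: 140a-980. Dividing through by 140 gives the monic gcd a-7.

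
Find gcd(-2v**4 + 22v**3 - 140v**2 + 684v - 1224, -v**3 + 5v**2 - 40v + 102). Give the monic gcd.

Apply the Euclidean algorithm:
  -2v**4 + 22v**3 - 140v**2 + 684v - 1224 = (2v - 12)(-v**3 + 5v**2 - 40v + 102) + (0)
Last nonzero remainder: -v**3 + 5v**2 - 40v + 102. Dividing through by -1 gives the monic gcd v**3 - 5v**2 + 40v - 102.

v**3 - 5v**2 + 40v - 102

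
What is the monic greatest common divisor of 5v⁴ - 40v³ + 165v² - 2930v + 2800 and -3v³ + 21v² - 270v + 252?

v - 1

By polynomial division,
  5v⁴ - 40v³ + 165v² - 2930v + 2800 = (-(5/3)v + 5/3)(-3v³ + 21v² - 270v + 252) + (-320v² - 2060v + 2380)
  -3v³ + 21v² - 270v + 252 = ((3/320)v - 129/1024)(-320v² - 2060v + 2380) + (-(141267/256)v + 141267/256)
  -320v² - 2060v + 2380 = ((81920/141267)v + 87040/20181)(-(141267/256)v + 141267/256) + (0)
Last nonzero remainder: -(141267/256)v + 141267/256. Dividing through by -141267/256 gives the monic gcd v - 1.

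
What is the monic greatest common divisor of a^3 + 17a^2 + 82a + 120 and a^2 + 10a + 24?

Apply the Euclidean algorithm:
  a^3 + 17a^2 + 82a + 120 = (a + 7)(a^2 + 10a + 24) + (-12a - 48)
  a^2 + 10a + 24 = (-(1/12)a - 1/2)(-12a - 48) + (0)
Last nonzero remainder: -12a - 48. Dividing through by -12 gives the monic gcd a + 4.

a + 4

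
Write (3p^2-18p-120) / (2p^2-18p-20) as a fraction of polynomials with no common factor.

(3p+12)/(2p+2)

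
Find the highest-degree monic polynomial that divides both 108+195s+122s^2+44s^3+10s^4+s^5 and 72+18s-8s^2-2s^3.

12+7s+s^2

By polynomial division,
  s^5+10s^4+44s^3+122s^2+195s+108 = (-(1/2)s^2-3s-29/2)(-2s^3-8s^2+18s+72) + (96s^2+672s+1152)
  -2s^3-8s^2+18s+72 = (-(1/48)s+1/16)(96s^2+672s+1152) + (0)
Last nonzero remainder: 96s^2+672s+1152. Dividing through by 96 gives the monic gcd s^2+7s+12.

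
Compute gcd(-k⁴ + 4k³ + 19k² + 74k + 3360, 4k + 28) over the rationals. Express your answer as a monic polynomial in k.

k + 7

Repeated division with remainder:
  -k⁴ + 4k³ + 19k² + 74k + 3360 = (-(1/4)k³ + (11/4)k² - (29/2)k + 120)(4k + 28) + (0)
Last nonzero remainder: 4k + 28. Dividing through by 4 gives the monic gcd k + 7.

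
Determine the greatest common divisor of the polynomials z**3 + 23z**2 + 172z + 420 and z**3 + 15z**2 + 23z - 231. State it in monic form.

z + 7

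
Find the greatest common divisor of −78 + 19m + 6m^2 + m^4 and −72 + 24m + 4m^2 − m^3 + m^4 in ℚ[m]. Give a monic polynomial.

−6 + m + m^2

Apply the Euclidean algorithm:
  m^4 + 6m^2 + 19m − 78 = (m^4 − m^3 + 4m^2 + 24m − 72) + (m^3 + 2m^2 − 5m − 6)
  m^4 − m^3 + 4m^2 + 24m − 72 = (m − 3)(m^3 + 2m^2 − 5m − 6) + (15m^2 + 15m − 90)
  m^3 + 2m^2 − 5m − 6 = ((1/15)m + 1/15)(15m^2 + 15m − 90) + (0)
Last nonzero remainder: 15m^2 + 15m − 90. Dividing through by 15 gives the monic gcd m^2 + m − 6.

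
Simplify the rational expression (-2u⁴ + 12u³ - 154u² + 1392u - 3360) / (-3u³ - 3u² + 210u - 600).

Apply the Euclidean algorithm:
  -2u⁴ + 12u³ - 154u² + 1392u - 3360 = ((2/3)u - 14/3)(-3u³ - 3u² + 210u - 600) + (-308u² + 2772u - 6160)
  -3u³ - 3u² + 210u - 600 = ((3/308)u + 15/154)(-308u² + 2772u - 6160) + (0)
Last nonzero remainder: -308u² + 2772u - 6160. Dividing through by -308 gives the monic gcd u² - 9u + 20.
Cancel u² - 9u + 20 from numerator and denominator to get the reduced form.

(2u² + 6u + 168)/(3u + 30)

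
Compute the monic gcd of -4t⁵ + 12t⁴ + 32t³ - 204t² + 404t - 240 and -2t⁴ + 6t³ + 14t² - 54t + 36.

t² - 4t + 3

Euclidean algorithm in ℚ[t]:
  -4t⁵ + 12t⁴ + 32t³ - 204t² + 404t - 240 = (2t)(-2t⁴ + 6t³ + 14t² - 54t + 36) + (4t³ - 96t² + 332t - 240)
  -2t⁴ + 6t³ + 14t² - 54t + 36 = (-(1/2)t - 21/2)(4t³ - 96t² + 332t - 240) + (-828t² + 3312t - 2484)
  4t³ - 96t² + 332t - 240 = (-(1/207)t + 20/207)(-828t² + 3312t - 2484) + (0)
Last nonzero remainder: -828t² + 3312t - 2484. Dividing through by -828 gives the monic gcd t² - 4t + 3.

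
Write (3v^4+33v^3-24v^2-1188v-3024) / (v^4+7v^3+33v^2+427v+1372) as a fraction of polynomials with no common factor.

(3v^2-108)/(v^2-4v+49)

Apply the Euclidean algorithm:
  3v^4+33v^3-24v^2-1188v-3024 = (3)(v^4+7v^3+33v^2+427v+1372) + (12v^3-123v^2-2469v-7140)
  v^4+7v^3+33v^2+427v+1372 = ((1/12)v+23/16)(12v^3-123v^2-2469v-7140) + ((6649/16)v^2+(73139/16)v+46543/4)
  12v^3-123v^2-2469v-7140 = ((192/6649)v-4080/6649)((6649/16)v^2+(73139/16)v+46543/4) + (0)
Last nonzero remainder: (6649/16)v^2+(73139/16)v+46543/4. Dividing through by 6649/16 gives the monic gcd v^2+11v+28.
Cancel v^2+11v+28 from numerator and denominator to get the reduced form.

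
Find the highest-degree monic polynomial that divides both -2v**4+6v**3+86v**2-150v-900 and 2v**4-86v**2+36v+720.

v**2-2v-15

Repeated division with remainder:
  -2v**4+6v**3+86v**2-150v-900 = (-1)(2v**4-86v**2+36v+720) + (6v**3-114v-180)
  2v**4-86v**2+36v+720 = ((1/3)v)(6v**3-114v-180) + (-48v**2+96v+720)
  6v**3-114v-180 = (-(1/8)v-1/4)(-48v**2+96v+720) + (0)
Last nonzero remainder: -48v**2+96v+720. Dividing through by -48 gives the monic gcd v**2-2v-15.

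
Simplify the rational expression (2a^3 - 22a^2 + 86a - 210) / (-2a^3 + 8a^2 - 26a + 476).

(-a^2 + 4a - 15)/(a^2 + 3a + 34)

Euclidean algorithm in ℚ[a]:
  2a^3 - 22a^2 + 86a - 210 = (-1)(-2a^3 + 8a^2 - 26a + 476) + (-14a^2 + 60a + 266)
  -2a^3 + 8a^2 - 26a + 476 = ((1/7)a + 2/49)(-14a^2 + 60a + 266) + (-(3256/49)a + 3256/7)
  -14a^2 + 60a + 266 = ((343/1628)a + 931/1628)(-(3256/49)a + 3256/7) + (0)
Last nonzero remainder: -(3256/49)a + 3256/7. Dividing through by -3256/49 gives the monic gcd a - 7.
Cancel a - 7 from numerator and denominator to get the reduced form.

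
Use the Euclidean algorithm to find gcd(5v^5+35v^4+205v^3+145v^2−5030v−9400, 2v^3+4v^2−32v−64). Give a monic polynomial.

Euclidean algorithm in ℚ[v]:
  5v^5+35v^4+205v^3+145v^2−5030v−9400 = ((5/2)v^2+(25/2)v+235/2)(2v^3+4v^2−32v−64) + (235v^2−470v−1880)
  2v^3+4v^2−32v−64 = ((2/235)v+8/235)(235v^2−470v−1880) + (0)
Last nonzero remainder: 235v^2−470v−1880. Dividing through by 235 gives the monic gcd v^2−2v−8.

v^2−2v−8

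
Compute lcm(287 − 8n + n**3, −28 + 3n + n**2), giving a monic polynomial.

−1148 + 319n − 8n**2 − 4n**3 + n**4

Repeated division with remainder:
  n**3 − 8n + 287 = (n − 3)(n**2 + 3n − 28) + (29n + 203)
  n**2 + 3n − 28 = ((1/29)n − 4/29)(29n + 203) + (0)
Last nonzero remainder: 29n + 203. Dividing through by 29 gives the monic gcd n + 7.
Then lcm(f, g) = f·g / gcd(f, g); expanding and making the result monic gives the answer.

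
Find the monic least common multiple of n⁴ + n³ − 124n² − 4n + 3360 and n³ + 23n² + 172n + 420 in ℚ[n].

n⁵ + 8n⁴ − 117n³ − 872n² + 3332n + 23520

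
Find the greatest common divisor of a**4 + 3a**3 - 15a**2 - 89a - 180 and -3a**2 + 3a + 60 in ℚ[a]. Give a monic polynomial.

Euclidean algorithm in ℚ[a]:
  a**4 + 3a**3 - 15a**2 - 89a - 180 = (-(1/3)a**2 - (4/3)a - 3)(-3a**2 + 3a + 60) + (0)
Last nonzero remainder: -3a**2 + 3a + 60. Dividing through by -3 gives the monic gcd a**2 - a - 20.

a**2 - a - 20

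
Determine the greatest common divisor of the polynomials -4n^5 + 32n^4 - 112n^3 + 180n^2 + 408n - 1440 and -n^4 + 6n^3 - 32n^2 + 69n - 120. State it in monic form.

n^2 - 3n + 15

Repeated division with remainder:
  -4n^5 + 32n^4 - 112n^3 + 180n^2 + 408n - 1440 = (4n - 8)(-n^4 + 6n^3 - 32n^2 + 69n - 120) + (64n^3 - 352n^2 + 1440n - 2400)
  -n^4 + 6n^3 - 32n^2 + 69n - 120 = (-(1/64)n + 1/128)(64n^3 - 352n^2 + 1440n - 2400) + (-(27/4)n^2 + (81/4)n - 405/4)
  64n^3 - 352n^2 + 1440n - 2400 = (-(256/27)n + 640/27)(-(27/4)n^2 + (81/4)n - 405/4) + (0)
Last nonzero remainder: -(27/4)n^2 + (81/4)n - 405/4. Dividing through by -27/4 gives the monic gcd n^2 - 3n + 15.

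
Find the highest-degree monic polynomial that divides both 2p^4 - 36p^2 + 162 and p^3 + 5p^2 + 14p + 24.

p + 3

Repeated division with remainder:
  2p^4 - 36p^2 + 162 = (2p - 10)(p^3 + 5p^2 + 14p + 24) + (-14p^2 + 92p + 402)
  p^3 + 5p^2 + 14p + 24 = (-(1/14)p - 81/98)(-14p^2 + 92p + 402) + ((5819/49)p + 17457/49)
  -14p^2 + 92p + 402 = (-(686/5819)p + 6566/5819)((5819/49)p + 17457/49) + (0)
Last nonzero remainder: (5819/49)p + 17457/49. Dividing through by 5819/49 gives the monic gcd p + 3.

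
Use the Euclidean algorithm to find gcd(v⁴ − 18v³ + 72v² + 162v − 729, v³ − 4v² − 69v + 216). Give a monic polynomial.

v² − 12v + 27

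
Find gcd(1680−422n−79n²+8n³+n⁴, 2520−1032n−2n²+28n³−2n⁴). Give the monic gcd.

By polynomial division,
  n⁴+8n³−79n²−422n+1680 = (−1/2)(−2n⁴+28n³−2n²−1032n+2520) + (22n³−80n²−938n+2940)
  −2n⁴+28n³−2n²−1032n+2520 = (−(1/11)n+114/121)(22n³−80n²−938n+2940) + (−(1440/121)n²+(14400/121)n−30240/121)
  22n³−80n²−938n+2940 = (−(1331/720)n−847/72)(−(1440/121)n²+(14400/121)n−30240/121) + (0)
Last nonzero remainder: −(1440/121)n²+(14400/121)n−30240/121. Dividing through by −1440/121 gives the monic gcd n²−10n+21.

21−10n+n²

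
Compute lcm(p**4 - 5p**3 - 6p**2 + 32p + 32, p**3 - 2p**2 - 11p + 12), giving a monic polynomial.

p**6 - 3p**5 - 19p**4 + 35p**3 + 114p**2 - 32p - 96

Repeated division with remainder:
  p**4 - 5p**3 - 6p**2 + 32p + 32 = (p - 3)(p**3 - 2p**2 - 11p + 12) + (-p**2 - 13p + 68)
  p**3 - 2p**2 - 11p + 12 = (-p + 15)(-p**2 - 13p + 68) + (252p - 1008)
  -p**2 - 13p + 68 = (-(1/252)p - 17/252)(252p - 1008) + (0)
Last nonzero remainder: 252p - 1008. Dividing through by 252 gives the monic gcd p - 4.
Then lcm(f, g) = f·g / gcd(f, g); expanding and making the result monic gives the answer.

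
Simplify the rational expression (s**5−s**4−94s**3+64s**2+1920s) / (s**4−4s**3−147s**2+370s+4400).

Repeated division with remainder:
  s**5−s**4−94s**3+64s**2+1920s = (s+3)(s**4−4s**3−147s**2+370s+4400) + (65s**3+135s**2−3590s−13200)
  s**4−4s**3−147s**2+370s+4400 = ((1/65)s−79/845)(65s**3+135s**2−3590s−13200) + (−(13376/169)s**2+(40128/169)s+535040/169)
  65s**3+135s**2−3590s−13200 = (−(10985/13376)s−2535/608)(−(13376/169)s**2+(40128/169)s+535040/169) + (0)
Last nonzero remainder: −(13376/169)s**2+(40128/169)s+535040/169. Dividing through by −13376/169 gives the monic gcd s**2−3s−40.
Cancel s**2−3s−40 from numerator and denominator to get the reduced form.

(s**3+2s**2−48s)/(s**2−s−110)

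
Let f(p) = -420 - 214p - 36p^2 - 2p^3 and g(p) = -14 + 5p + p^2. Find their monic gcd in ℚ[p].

By polynomial division,
  -2p^3 - 36p^2 - 214p - 420 = (-2p - 26)(p^2 + 5p - 14) + (-112p - 784)
  p^2 + 5p - 14 = (-(1/112)p + 1/56)(-112p - 784) + (0)
Last nonzero remainder: -112p - 784. Dividing through by -112 gives the monic gcd p + 7.

7 + p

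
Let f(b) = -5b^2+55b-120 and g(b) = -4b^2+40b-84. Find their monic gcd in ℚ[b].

b-3

By polynomial division,
  -5b^2+55b-120 = (5/4)(-4b^2+40b-84) + (5b-15)
  -4b^2+40b-84 = (-(4/5)b+28/5)(5b-15) + (0)
Last nonzero remainder: 5b-15. Dividing through by 5 gives the monic gcd b-3.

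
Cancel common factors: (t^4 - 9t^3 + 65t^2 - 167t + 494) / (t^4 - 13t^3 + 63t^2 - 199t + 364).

(t^2 - 7t + 38)/(t^2 - 11t + 28)

Apply the Euclidean algorithm:
  t^4 - 9t^3 + 65t^2 - 167t + 494 = (t^4 - 13t^3 + 63t^2 - 199t + 364) + (4t^3 + 2t^2 + 32t + 130)
  t^4 - 13t^3 + 63t^2 - 199t + 364 = ((1/4)t - 27/8)(4t^3 + 2t^2 + 32t + 130) + ((247/4)t^2 - (247/2)t + 3211/4)
  4t^3 + 2t^2 + 32t + 130 = ((16/247)t + 40/247)((247/4)t^2 - (247/2)t + 3211/4) + (0)
Last nonzero remainder: (247/4)t^2 - (247/2)t + 3211/4. Dividing through by 247/4 gives the monic gcd t^2 - 2t + 13.
Cancel t^2 - 2t + 13 from numerator and denominator to get the reduced form.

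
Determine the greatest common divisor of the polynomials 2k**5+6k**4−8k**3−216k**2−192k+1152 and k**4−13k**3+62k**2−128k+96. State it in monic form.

Euclidean algorithm in ℚ[k]:
  2k**5+6k**4−8k**3−216k**2−192k+1152 = (2k+32)(k**4−13k**3+62k**2−128k+96) + (284k**3−1944k**2+3712k−1920)
  k**4−13k**3+62k**2−128k+96 = ((1/284)k−437/20164)(284k**3−1944k**2+3712k−1920) + ((34272/5041)k**2−(205632/5041)k+274176/5041)
  284k**3−1944k**2+3712k−1920 = ((357911/8568)k−25205/714)((34272/5041)k**2−(205632/5041)k+274176/5041) + (0)
Last nonzero remainder: (34272/5041)k**2−(205632/5041)k+274176/5041. Dividing through by 34272/5041 gives the monic gcd k**2−6k+8.

k**2−6k+8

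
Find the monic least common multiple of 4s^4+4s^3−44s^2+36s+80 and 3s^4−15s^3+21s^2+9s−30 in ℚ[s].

Apply the Euclidean algorithm:
  4s^4+4s^3−44s^2+36s+80 = (4/3)(3s^4−15s^3+21s^2+9s−30) + (24s^3−72s^2+24s+120)
  3s^4−15s^3+21s^2+9s−30 = ((1/8)s−1/4)(24s^3−72s^2+24s+120) + (0)
Last nonzero remainder: 24s^3−72s^2+24s+120. Dividing through by 24 gives the monic gcd s^3−3s^2+s+5.
Then lcm(f, g) = f·g / gcd(f, g); expanding and making the result monic gives the answer.

s^5−s^4−13s^3+31s^2+2s−40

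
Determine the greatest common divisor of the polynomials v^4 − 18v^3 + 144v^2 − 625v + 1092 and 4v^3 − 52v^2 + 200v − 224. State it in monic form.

Repeated division with remainder:
  v^4 − 18v^3 + 144v^2 − 625v + 1092 = ((1/4)v − 5/4)(4v^3 − 52v^2 + 200v − 224) + (29v^2 − 319v + 812)
  4v^3 − 52v^2 + 200v − 224 = ((4/29)v − 8/29)(29v^2 − 319v + 812) + (0)
Last nonzero remainder: 29v^2 − 319v + 812. Dividing through by 29 gives the monic gcd v^2 − 11v + 28.

v^2 − 11v + 28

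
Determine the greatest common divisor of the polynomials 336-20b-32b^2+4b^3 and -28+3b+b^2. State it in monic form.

Repeated division with remainder:
  4b^3-32b^2-20b+336 = (4b-44)(b^2+3b-28) + (224b-896)
  b^2+3b-28 = ((1/224)b+1/32)(224b-896) + (0)
Last nonzero remainder: 224b-896. Dividing through by 224 gives the monic gcd b-4.

-4+b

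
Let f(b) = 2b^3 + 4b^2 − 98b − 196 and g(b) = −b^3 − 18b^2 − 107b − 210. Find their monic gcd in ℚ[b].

b + 7

Euclidean algorithm in ℚ[b]:
  2b^3 + 4b^2 − 98b − 196 = (−2)(−b^3 − 18b^2 − 107b − 210) + (−32b^2 − 312b − 616)
  −b^3 − 18b^2 − 107b − 210 = ((1/32)b + 33/128)(−32b^2 − 312b − 616) + (−(117/16)b − 819/16)
  −32b^2 − 312b − 616 = ((512/117)b + 1408/117)(−(117/16)b − 819/16) + (0)
Last nonzero remainder: −(117/16)b − 819/16. Dividing through by −117/16 gives the monic gcd b + 7.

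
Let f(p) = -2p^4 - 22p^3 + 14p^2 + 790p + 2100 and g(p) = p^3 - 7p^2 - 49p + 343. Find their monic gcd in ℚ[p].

p + 7

Repeated division with remainder:
  -2p^4 - 22p^3 + 14p^2 + 790p + 2100 = (-2p - 36)(p^3 - 7p^2 - 49p + 343) + (-336p^2 - 288p + 14448)
  p^3 - 7p^2 - 49p + 343 = (-(1/336)p + 55/2352)(-336p^2 - 288p + 14448) + ((36/49)p + 36/7)
  -336p^2 - 288p + 14448 = (-(1372/3)p + 8428/3)((36/49)p + 36/7) + (0)
Last nonzero remainder: (36/49)p + 36/7. Dividing through by 36/49 gives the monic gcd p + 7.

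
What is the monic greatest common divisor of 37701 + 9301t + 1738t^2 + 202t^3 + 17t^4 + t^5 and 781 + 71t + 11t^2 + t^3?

71 + t^2

Repeated division with remainder:
  t^5 + 17t^4 + 202t^3 + 1738t^2 + 9301t + 37701 = (t^2 + 6t + 65)(t^3 + 11t^2 + 71t + 781) + (-184t^2 - 13064)
  t^3 + 11t^2 + 71t + 781 = (-(1/184)t - 11/184)(-184t^2 - 13064) + (0)
Last nonzero remainder: -184t^2 - 13064. Dividing through by -184 gives the monic gcd t^2 + 71.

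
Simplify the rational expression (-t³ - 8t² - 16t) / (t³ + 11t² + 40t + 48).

Apply the Euclidean algorithm:
  -t³ - 8t² - 16t = (-1)(t³ + 11t² + 40t + 48) + (3t² + 24t + 48)
  t³ + 11t² + 40t + 48 = ((1/3)t + 1)(3t² + 24t + 48) + (0)
Last nonzero remainder: 3t² + 24t + 48. Dividing through by 3 gives the monic gcd t² + 8t + 16.
Cancel t² + 8t + 16 from numerator and denominator to get the reduced form.

(-t)/(t + 3)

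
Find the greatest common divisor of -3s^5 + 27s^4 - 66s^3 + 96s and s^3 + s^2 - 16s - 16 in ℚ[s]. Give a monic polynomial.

s^2 - 3s - 4

By polynomial division,
  -3s^5 + 27s^4 - 66s^3 + 96s = (-3s^2 + 30s - 144)(s^3 + s^2 - 16s - 16) + (576s^2 - 1728s - 2304)
  s^3 + s^2 - 16s - 16 = ((1/576)s + 1/144)(576s^2 - 1728s - 2304) + (0)
Last nonzero remainder: 576s^2 - 1728s - 2304. Dividing through by 576 gives the monic gcd s^2 - 3s - 4.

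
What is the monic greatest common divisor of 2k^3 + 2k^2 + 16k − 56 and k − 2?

k − 2

Repeated division with remainder:
  2k^3 + 2k^2 + 16k − 56 = (2k^2 + 6k + 28)(k − 2) + (0)
The last nonzero remainder k − 2 is already monic.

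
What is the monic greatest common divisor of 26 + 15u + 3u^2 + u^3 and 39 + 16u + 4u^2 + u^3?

Euclidean algorithm in ℚ[u]:
  u^3 + 3u^2 + 15u + 26 = (u^3 + 4u^2 + 16u + 39) + (-u^2 - u - 13)
  u^3 + 4u^2 + 16u + 39 = (-u - 3)(-u^2 - u - 13) + (0)
Last nonzero remainder: -u^2 - u - 13. Dividing through by -1 gives the monic gcd u^2 + u + 13.

13 + u + u^2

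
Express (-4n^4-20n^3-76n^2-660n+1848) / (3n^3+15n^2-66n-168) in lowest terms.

(-4n^3+8n^2-132n+264)/(3n^2-6n-24)

Apply the Euclidean algorithm:
  -4n^4-20n^3-76n^2-660n+1848 = (-(4/3)n)(3n^3+15n^2-66n-168) + (-164n^2-884n+1848)
  3n^3+15n^2-66n-168 = (-(3/164)n+12/1681)(-164n^2-884n+1848) + (-(43512/1681)n-304584/1681)
  -164n^2-884n+1848 = ((68921/10878)n-18491/1813)(-(43512/1681)n-304584/1681) + (0)
Last nonzero remainder: -(43512/1681)n-304584/1681. Dividing through by -43512/1681 gives the monic gcd n+7.
Cancel n+7 from numerator and denominator to get the reduced form.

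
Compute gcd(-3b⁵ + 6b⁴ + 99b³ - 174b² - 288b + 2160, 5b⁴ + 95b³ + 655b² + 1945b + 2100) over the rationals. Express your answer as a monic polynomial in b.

b² + 8b + 15

By polynomial division,
  -3b⁵ + 6b⁴ + 99b³ - 174b² - 288b + 2160 = (-(3/5)b + 63/5)(5b⁴ + 95b³ + 655b² + 1945b + 2100) + (-705b³ - 7260b² - 23535b - 24300)
  5b⁴ + 95b³ + 655b² + 1945b + 2100 = (-(1/141)b - 409/6627)(-705b³ - 7260b² - 23535b - 24300) + ((88400/2209)b² + (707200/2209)b + 1326000/2209)
  -705b³ - 7260b² - 23535b - 24300 = (-(311469/17680)b - 178929/4420)((88400/2209)b² + (707200/2209)b + 1326000/2209) + (0)
Last nonzero remainder: (88400/2209)b² + (707200/2209)b + 1326000/2209. Dividing through by 88400/2209 gives the monic gcd b² + 8b + 15.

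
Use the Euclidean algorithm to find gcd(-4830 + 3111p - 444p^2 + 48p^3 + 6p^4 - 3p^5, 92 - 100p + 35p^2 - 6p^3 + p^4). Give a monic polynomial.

Repeated division with remainder:
  -3p^5 + 6p^4 + 48p^3 - 444p^2 + 3111p - 4830 = (-3p - 12)(p^4 - 6p^3 + 35p^2 - 100p + 92) + (81p^3 - 324p^2 + 2187p - 3726)
  p^4 - 6p^3 + 35p^2 - 100p + 92 = ((1/81)p - 2/81)(81p^3 - 324p^2 + 2187p - 3726) + (0)
Last nonzero remainder: 81p^3 - 324p^2 + 2187p - 3726. Dividing through by 81 gives the monic gcd p^3 - 4p^2 + 27p - 46.

-46 + 27p - 4p^2 + p^3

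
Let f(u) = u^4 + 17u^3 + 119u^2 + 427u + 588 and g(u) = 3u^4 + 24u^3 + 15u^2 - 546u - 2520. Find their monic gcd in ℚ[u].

u^2 + 7u + 28

Repeated division with remainder:
  u^4 + 17u^3 + 119u^2 + 427u + 588 = (1/3)(3u^4 + 24u^3 + 15u^2 - 546u - 2520) + (9u^3 + 114u^2 + 609u + 1428)
  3u^4 + 24u^3 + 15u^2 - 546u - 2520 = ((1/3)u - 14/9)(9u^3 + 114u^2 + 609u + 1428) + (-(32/3)u^2 - (224/3)u - 896/3)
  9u^3 + 114u^2 + 609u + 1428 = (-(27/32)u - 153/32)(-(32/3)u^2 - (224/3)u - 896/3) + (0)
Last nonzero remainder: -(32/3)u^2 - (224/3)u - 896/3. Dividing through by -32/3 gives the monic gcd u^2 + 7u + 28.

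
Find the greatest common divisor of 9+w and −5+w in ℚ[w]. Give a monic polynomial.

1

Euclidean algorithm in ℚ[w]:
  w+9 = (w−5) + (14)
  w−5 = ((1/14)w−5/14)(14) + (0)
The last nonzero remainder is the constant 14, so the polynomials are coprime and gcd = 1.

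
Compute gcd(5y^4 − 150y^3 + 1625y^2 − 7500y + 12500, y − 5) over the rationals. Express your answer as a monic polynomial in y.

Euclidean algorithm in ℚ[y]:
  5y^4 − 150y^3 + 1625y^2 − 7500y + 12500 = (5y^3 − 125y^2 + 1000y − 2500)(y − 5) + (0)
The last nonzero remainder y − 5 is already monic.

y − 5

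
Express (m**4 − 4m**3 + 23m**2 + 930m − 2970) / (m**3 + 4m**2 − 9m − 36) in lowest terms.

Euclidean algorithm in ℚ[m]:
  m**4 − 4m**3 + 23m**2 + 930m − 2970 = (m − 8)(m**3 + 4m**2 − 9m − 36) + (64m**2 + 894m − 3258)
  m**3 + 4m**2 − 9m − 36 = ((1/64)m − 319/2048)(64m**2 + 894m − 3258) + ((185505/1024)m − 556515/1024)
  64m**2 + 894m − 3258 = ((65536/185505)m + 370688/61835)((185505/1024)m − 556515/1024) + (0)
Last nonzero remainder: (185505/1024)m − 556515/1024. Dividing through by 185505/1024 gives the monic gcd m − 3.
Cancel m − 3 from numerator and denominator to get the reduced form.

(m**3 − m**2 + 20m + 990)/(m**2 + 7m + 12)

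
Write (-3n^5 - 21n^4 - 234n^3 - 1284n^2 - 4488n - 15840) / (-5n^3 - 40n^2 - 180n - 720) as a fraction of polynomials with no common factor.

By polynomial division,
  -3n^5 - 21n^4 - 234n^3 - 1284n^2 - 4488n - 15840 = ((3/5)n^2 - (3/5)n + 30)(-5n^3 - 40n^2 - 180n - 720) + (240n^2 + 480n + 5760)
  -5n^3 - 40n^2 - 180n - 720 = (-(1/48)n - 1/8)(240n^2 + 480n + 5760) + (0)
Last nonzero remainder: 240n^2 + 480n + 5760. Dividing through by 240 gives the monic gcd n^2 + 2n + 24.
Cancel n^2 + 2n + 24 from numerator and denominator to get the reduced form.

(3n^3 + 15n^2 + 132n + 660)/(5n + 30)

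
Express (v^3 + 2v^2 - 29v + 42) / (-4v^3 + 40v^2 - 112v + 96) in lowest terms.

Repeated division with remainder:
  v^3 + 2v^2 - 29v + 42 = (-1/4)(-4v^3 + 40v^2 - 112v + 96) + (12v^2 - 57v + 66)
  -4v^3 + 40v^2 - 112v + 96 = (-(1/3)v + 7/4)(12v^2 - 57v + 66) + ((39/4)v - 39/2)
  12v^2 - 57v + 66 = ((16/13)v - 44/13)((39/4)v - 39/2) + (0)
Last nonzero remainder: (39/4)v - 39/2. Dividing through by 39/4 gives the monic gcd v - 2.
Cancel v - 2 from numerator and denominator to get the reduced form.

(-v^2 - 4v + 21)/(4v^2 - 32v + 48)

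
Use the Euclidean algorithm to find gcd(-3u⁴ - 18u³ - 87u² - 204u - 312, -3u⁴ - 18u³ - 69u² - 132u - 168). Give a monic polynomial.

By polynomial division,
  -3u⁴ - 18u³ - 87u² - 204u - 312 = (-3u⁴ - 18u³ - 69u² - 132u - 168) + (-18u² - 72u - 144)
  -3u⁴ - 18u³ - 69u² - 132u - 168 = ((1/6)u² + (1/3)u + 7/6)(-18u² - 72u - 144) + (0)
Last nonzero remainder: -18u² - 72u - 144. Dividing through by -18 gives the monic gcd u² + 4u + 8.

u² + 4u + 8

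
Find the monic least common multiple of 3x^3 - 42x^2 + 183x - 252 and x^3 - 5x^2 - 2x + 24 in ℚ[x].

x^4 - 12x^3 + 33x^2 + 38x - 168

Repeated division with remainder:
  3x^3 - 42x^2 + 183x - 252 = (3)(x^3 - 5x^2 - 2x + 24) + (-27x^2 + 189x - 324)
  x^3 - 5x^2 - 2x + 24 = (-(1/27)x - 2/27)(-27x^2 + 189x - 324) + (0)
Last nonzero remainder: -27x^2 + 189x - 324. Dividing through by -27 gives the monic gcd x^2 - 7x + 12.
Then lcm(f, g) = f·g / gcd(f, g); expanding and making the result monic gives the answer.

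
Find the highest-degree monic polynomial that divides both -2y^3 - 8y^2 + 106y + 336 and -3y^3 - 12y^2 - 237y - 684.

Repeated division with remainder:
  -2y^3 - 8y^2 + 106y + 336 = (2/3)(-3y^3 - 12y^2 - 237y - 684) + (264y + 792)
  -3y^3 - 12y^2 - 237y - 684 = (-(1/88)y^2 - (1/88)y - 19/22)(264y + 792) + (0)
Last nonzero remainder: 264y + 792. Dividing through by 264 gives the monic gcd y + 3.

y + 3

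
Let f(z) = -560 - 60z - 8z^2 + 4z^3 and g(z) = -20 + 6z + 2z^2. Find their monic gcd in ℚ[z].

1

Repeated division with remainder:
  4z^3 - 8z^2 - 60z - 560 = (2z - 10)(2z^2 + 6z - 20) + (40z - 760)
  2z^2 + 6z - 20 = ((1/20)z + 11/10)(40z - 760) + (816)
  40z - 760 = ((5/102)z - 95/102)(816) + (0)
The last nonzero remainder is the constant 816, so the polynomials are coprime and gcd = 1.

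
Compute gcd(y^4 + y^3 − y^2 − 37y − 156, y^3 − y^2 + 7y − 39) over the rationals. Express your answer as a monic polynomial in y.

y^2 + 2y + 13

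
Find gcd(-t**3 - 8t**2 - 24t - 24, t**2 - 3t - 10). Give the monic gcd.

t + 2

Repeated division with remainder:
  -t**3 - 8t**2 - 24t - 24 = (-t - 11)(t**2 - 3t - 10) + (-67t - 134)
  t**2 - 3t - 10 = (-(1/67)t + 5/67)(-67t - 134) + (0)
Last nonzero remainder: -67t - 134. Dividing through by -67 gives the monic gcd t + 2.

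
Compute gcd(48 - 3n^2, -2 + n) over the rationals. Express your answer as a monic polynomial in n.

1

Euclidean algorithm in ℚ[n]:
  -3n^2 + 48 = (-3n - 6)(n - 2) + (36)
  n - 2 = ((1/36)n - 1/18)(36) + (0)
The last nonzero remainder is the constant 36, so the polynomials are coprime and gcd = 1.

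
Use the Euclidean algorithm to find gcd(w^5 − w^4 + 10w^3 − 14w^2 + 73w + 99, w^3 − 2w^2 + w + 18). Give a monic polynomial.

w^2 − 4w + 9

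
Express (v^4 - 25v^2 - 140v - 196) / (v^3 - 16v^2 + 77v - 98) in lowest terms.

(v^3 + 7v^2 + 24v + 28)/(v^2 - 9v + 14)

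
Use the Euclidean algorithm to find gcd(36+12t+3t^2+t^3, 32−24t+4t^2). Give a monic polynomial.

1

By polynomial division,
  t^3+3t^2+12t+36 = ((1/4)t+9/4)(4t^2−24t+32) + (58t−36)
  4t^2−24t+32 = ((2/29)t−312/841)(58t−36) + (15680/841)
  58t−36 = ((24389/7840)t−7569/3920)(15680/841) + (0)
The last nonzero remainder is the constant 15680/841, so the polynomials are coprime and gcd = 1.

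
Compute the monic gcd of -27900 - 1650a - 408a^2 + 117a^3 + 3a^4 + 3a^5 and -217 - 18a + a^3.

Euclidean algorithm in ℚ[a]:
  3a^5 + 3a^4 + 117a^3 - 408a^2 - 1650a - 27900 = (3a^2 + 3a + 171)(a^3 - 18a - 217) + (297a^2 + 2079a + 9207)
  a^3 - 18a - 217 = ((1/297)a - 7/297)(297a^2 + 2079a + 9207) + (0)
Last nonzero remainder: 297a^2 + 2079a + 9207. Dividing through by 297 gives the monic gcd a^2 + 7a + 31.

31 + 7a + a^2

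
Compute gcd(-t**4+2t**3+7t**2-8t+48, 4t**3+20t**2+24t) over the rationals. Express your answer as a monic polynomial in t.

t+3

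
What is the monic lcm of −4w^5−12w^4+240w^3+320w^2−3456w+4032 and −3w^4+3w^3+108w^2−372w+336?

w^6−w^5−72w^4+160w^3+1184w^2−4464w+4032

Euclidean algorithm in ℚ[w]:
  −4w^5−12w^4+240w^3+320w^2−3456w+4032 = ((4/3)w+16/3)(−3w^4+3w^3+108w^2−372w+336) + (80w^3+240w^2−1920w+2240)
  −3w^4+3w^3+108w^2−372w+336 = (−(3/80)w+3/20)(80w^3+240w^2−1920w+2240) + (0)
Last nonzero remainder: 80w^3+240w^2−1920w+2240. Dividing through by 80 gives the monic gcd w^3+3w^2−24w+28.
Then lcm(f, g) = f·g / gcd(f, g); expanding and making the result monic gives the answer.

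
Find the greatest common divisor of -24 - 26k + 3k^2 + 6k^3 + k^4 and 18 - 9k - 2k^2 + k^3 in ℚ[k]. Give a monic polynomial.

Repeated division with remainder:
  k^4 + 6k^3 + 3k^2 - 26k - 24 = (k + 8)(k^3 - 2k^2 - 9k + 18) + (28k^2 + 28k - 168)
  k^3 - 2k^2 - 9k + 18 = ((1/28)k - 3/28)(28k^2 + 28k - 168) + (0)
Last nonzero remainder: 28k^2 + 28k - 168. Dividing through by 28 gives the monic gcd k^2 + k - 6.

-6 + k + k^2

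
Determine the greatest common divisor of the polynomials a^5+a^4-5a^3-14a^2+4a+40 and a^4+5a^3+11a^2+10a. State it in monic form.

a^3+5a^2+11a+10

By polynomial division,
  a^5+a^4-5a^3-14a^2+4a+40 = (a-4)(a^4+5a^3+11a^2+10a) + (4a^3+20a^2+44a+40)
  a^4+5a^3+11a^2+10a = ((1/4)a)(4a^3+20a^2+44a+40) + (0)
Last nonzero remainder: 4a^3+20a^2+44a+40. Dividing through by 4 gives the monic gcd a^3+5a^2+11a+10.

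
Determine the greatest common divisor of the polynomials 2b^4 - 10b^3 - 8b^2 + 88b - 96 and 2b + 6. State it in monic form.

b + 3

Euclidean algorithm in ℚ[b]:
  2b^4 - 10b^3 - 8b^2 + 88b - 96 = (b^3 - 8b^2 + 20b - 16)(2b + 6) + (0)
Last nonzero remainder: 2b + 6. Dividing through by 2 gives the monic gcd b + 3.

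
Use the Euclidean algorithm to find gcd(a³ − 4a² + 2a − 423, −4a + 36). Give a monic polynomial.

a − 9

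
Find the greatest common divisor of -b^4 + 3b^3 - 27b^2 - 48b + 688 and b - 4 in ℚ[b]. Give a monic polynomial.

Euclidean algorithm in ℚ[b]:
  -b^4 + 3b^3 - 27b^2 - 48b + 688 = (-b^3 - b^2 - 31b - 172)(b - 4) + (0)
The last nonzero remainder b - 4 is already monic.

b - 4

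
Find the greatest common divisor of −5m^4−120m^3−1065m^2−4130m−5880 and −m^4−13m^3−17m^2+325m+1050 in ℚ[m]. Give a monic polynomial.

Euclidean algorithm in ℚ[m]:
  −5m^4−120m^3−1065m^2−4130m−5880 = (5)(−m^4−13m^3−17m^2+325m+1050) + (−55m^3−980m^2−5755m−11130)
  −m^4−13m^3−17m^2+325m+1050 = ((1/55)m−53/605)(−55m^3−980m^2−5755m−11130) + ((216/121)m^2+(2808/121)m+9072/121)
  −55m^3−980m^2−5755m−11130 = (−(6655/216)m−32065/216)((216/121)m^2+(2808/121)m+9072/121) + (0)
Last nonzero remainder: (216/121)m^2+(2808/121)m+9072/121. Dividing through by 216/121 gives the monic gcd m^2+13m+42.

m^2+13m+42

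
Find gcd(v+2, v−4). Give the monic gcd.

1

Apply the Euclidean algorithm:
  v+2 = (v−4) + (6)
  v−4 = ((1/6)v−2/3)(6) + (0)
The last nonzero remainder is the constant 6, so the polynomials are coprime and gcd = 1.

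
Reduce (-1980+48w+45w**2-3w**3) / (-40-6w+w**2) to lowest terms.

(198+15w-3w**2)/(4+w)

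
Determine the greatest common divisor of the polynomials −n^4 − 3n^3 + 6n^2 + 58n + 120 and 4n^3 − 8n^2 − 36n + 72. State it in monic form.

n + 3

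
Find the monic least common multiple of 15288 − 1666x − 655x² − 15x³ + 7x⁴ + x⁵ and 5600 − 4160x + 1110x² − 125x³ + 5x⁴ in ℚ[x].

Apply the Euclidean algorithm:
  x⁵ + 7x⁴ − 15x³ − 655x² − 1666x + 15288 = ((1/5)x + 32/5)(5x⁴ − 125x³ + 1110x² − 4160x + 5600) + (563x³ − 6927x² + 23838x − 20552)
  5x⁴ − 125x³ + 1110x² − 4160x + 5600 = ((5/563)x − 35740/316969)(563x³ − 6927x² + 23838x − 20552) + ((37160640/316969)x² − (408767040/316969)x + 1040497920/316969)
  563x³ − 6927x² + 23838x − 20552 = ((178453547/37160640)x − 116327623/18580320)((37160640/316969)x² − (408767040/316969)x + 1040497920/316969) + (0)
Last nonzero remainder: (37160640/316969)x² − (408767040/316969)x + 1040497920/316969. Dividing through by 37160640/316969 gives the monic gcd x² − 11x + 28.
Then lcm(f, g) = f·g / gcd(f, g); expanding and making the result monic gives the answer.

611520 − 280672x + 12412x² + 6904x³ − 165x⁴ − 73x⁵ − 7x⁶ + x⁷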